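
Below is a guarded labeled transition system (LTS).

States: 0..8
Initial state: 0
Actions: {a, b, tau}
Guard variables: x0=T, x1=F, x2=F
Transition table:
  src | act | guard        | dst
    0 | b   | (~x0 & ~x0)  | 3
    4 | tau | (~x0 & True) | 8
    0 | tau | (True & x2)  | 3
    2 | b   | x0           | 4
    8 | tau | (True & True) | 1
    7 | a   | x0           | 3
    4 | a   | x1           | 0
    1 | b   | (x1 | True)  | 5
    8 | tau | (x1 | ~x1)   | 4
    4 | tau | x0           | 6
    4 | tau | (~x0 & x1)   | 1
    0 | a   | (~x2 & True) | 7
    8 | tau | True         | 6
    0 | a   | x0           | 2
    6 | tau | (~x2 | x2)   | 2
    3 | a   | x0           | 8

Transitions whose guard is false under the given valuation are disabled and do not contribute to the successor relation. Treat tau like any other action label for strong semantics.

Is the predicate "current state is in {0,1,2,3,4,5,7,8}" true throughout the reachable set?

Answer: INVARIANT VIOLATED at state 6

Trace:
Safe = {0,1,2,3,4,5,7,8}
Reach set: {0,1,2,3,4,5,6,7,8}
  0: ok
  1: ok
  2: ok
  3: ok
  4: ok
  5: ok
  6: outside
  7: ok
  8: ok
counterexample path to 6: a·b·tau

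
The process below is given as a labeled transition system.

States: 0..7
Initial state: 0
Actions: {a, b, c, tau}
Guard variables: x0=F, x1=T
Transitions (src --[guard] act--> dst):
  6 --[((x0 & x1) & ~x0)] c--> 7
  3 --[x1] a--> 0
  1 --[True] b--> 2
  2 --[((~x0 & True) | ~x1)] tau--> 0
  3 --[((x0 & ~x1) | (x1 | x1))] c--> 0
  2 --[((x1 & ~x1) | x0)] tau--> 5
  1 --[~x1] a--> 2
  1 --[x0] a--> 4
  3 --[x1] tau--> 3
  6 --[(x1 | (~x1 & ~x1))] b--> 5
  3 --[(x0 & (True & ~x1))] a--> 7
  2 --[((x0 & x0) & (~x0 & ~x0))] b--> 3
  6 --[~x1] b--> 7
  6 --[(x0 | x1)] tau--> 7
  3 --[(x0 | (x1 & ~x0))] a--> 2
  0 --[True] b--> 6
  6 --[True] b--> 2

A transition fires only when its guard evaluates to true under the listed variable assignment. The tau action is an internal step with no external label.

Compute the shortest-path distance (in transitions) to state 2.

Answer: 2

Working:
Breadth-first toward 2:
  depth 0: {0}
  depth 1: {6}
  depth 2: {2,5,7}
2 enters at depth 2; path b·b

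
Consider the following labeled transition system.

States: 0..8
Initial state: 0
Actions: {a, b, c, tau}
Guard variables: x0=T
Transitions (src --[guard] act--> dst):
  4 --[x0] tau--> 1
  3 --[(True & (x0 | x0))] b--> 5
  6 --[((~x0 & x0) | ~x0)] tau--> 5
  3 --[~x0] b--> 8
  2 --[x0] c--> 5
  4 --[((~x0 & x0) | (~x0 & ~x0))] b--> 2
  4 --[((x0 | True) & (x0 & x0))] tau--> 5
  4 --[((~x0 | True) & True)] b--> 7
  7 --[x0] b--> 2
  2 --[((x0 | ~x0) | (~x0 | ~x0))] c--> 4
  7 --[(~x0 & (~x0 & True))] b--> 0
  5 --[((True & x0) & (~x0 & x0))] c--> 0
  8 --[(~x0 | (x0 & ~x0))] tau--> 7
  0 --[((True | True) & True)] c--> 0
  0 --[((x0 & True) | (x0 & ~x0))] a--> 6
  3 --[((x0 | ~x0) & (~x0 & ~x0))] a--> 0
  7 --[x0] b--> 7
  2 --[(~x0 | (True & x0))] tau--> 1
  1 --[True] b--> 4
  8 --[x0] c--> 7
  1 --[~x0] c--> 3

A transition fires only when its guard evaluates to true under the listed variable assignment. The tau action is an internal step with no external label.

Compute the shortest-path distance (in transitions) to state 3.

BFS to 3:
  Layer 0: {0}
  Layer 1: {6}
3 never appears.

Answer: UNREACHABLE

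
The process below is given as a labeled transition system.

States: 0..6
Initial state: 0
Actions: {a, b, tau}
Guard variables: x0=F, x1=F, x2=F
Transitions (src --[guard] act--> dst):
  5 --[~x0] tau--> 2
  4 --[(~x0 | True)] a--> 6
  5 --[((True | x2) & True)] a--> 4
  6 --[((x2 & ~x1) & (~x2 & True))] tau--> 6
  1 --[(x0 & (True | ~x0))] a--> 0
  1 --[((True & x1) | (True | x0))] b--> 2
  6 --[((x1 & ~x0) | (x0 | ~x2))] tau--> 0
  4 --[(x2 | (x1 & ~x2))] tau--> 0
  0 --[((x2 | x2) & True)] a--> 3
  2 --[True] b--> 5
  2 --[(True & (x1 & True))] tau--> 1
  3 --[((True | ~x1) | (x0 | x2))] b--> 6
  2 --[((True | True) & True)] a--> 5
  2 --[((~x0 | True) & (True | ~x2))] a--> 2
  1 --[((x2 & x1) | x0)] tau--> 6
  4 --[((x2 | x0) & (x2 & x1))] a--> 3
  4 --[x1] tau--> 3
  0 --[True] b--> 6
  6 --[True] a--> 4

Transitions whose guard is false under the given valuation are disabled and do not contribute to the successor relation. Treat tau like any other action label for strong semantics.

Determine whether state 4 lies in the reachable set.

Answer: REACHABLE

Working:
Guard filter leaves 11 enabled edge(s).
Layer 0: {0}
Layer 1: {6}  total {0,6}
Layer 2: {4}  total {0,4,6}
Reach set: {0,4,6}
Path to 4: b·a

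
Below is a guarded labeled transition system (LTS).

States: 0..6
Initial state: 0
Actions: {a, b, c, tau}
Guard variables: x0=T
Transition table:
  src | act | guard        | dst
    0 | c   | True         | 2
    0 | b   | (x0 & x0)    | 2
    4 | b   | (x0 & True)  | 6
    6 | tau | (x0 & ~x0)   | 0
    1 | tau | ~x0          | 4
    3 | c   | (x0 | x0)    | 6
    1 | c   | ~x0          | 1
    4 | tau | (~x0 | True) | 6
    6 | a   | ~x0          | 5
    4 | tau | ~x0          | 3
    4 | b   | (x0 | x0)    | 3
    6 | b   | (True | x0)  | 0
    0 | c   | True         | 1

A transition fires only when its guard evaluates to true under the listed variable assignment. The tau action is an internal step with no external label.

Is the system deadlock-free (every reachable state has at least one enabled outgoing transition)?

Answer: DEADLOCK at state 1

Working:
R = {0,1,2}
  0: b→2  c→1  c→2  [3 out]
  1: ∅  [STUCK]
  2: ∅  [STUCK]
witness 1: c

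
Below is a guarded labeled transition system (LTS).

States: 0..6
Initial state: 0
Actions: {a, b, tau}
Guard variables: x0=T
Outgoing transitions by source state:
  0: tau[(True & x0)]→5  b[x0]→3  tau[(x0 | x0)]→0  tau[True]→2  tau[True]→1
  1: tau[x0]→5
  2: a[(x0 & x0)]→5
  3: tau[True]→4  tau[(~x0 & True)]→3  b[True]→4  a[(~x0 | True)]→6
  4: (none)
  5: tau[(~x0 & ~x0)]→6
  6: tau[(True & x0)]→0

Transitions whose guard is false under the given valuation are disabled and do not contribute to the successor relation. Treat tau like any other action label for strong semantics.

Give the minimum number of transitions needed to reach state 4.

BFS to 4:
  L0 = {0}
  L1 = {1,2,3,5}
  L2 = {4,6}
first hit 4 at d=2 via b·b

Answer: 2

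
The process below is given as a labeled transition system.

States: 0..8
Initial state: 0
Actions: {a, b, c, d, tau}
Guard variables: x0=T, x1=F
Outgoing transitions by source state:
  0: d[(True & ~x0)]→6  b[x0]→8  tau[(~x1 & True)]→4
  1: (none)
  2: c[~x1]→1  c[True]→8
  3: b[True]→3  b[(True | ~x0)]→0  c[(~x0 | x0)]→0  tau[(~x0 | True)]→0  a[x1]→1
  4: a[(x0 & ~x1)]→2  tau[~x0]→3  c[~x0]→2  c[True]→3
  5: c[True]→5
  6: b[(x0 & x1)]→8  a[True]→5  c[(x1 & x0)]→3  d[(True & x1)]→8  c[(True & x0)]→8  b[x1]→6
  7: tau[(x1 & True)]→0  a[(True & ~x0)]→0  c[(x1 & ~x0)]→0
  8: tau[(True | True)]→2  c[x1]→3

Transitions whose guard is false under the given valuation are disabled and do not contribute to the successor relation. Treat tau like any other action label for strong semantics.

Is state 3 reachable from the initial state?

14 transition(s) survive guard evaluation.
depth 0: {0}
depth 1: {4,8}  now seen {0,4,8}
depth 2: {2,3}  now seen {0,2,3,4,8}
depth 3: {1}  now seen {0,1,2,3,4,8}
Reachable = {0,1,2,3,4,8}
trace reaching 3: tau·c

Answer: REACHABLE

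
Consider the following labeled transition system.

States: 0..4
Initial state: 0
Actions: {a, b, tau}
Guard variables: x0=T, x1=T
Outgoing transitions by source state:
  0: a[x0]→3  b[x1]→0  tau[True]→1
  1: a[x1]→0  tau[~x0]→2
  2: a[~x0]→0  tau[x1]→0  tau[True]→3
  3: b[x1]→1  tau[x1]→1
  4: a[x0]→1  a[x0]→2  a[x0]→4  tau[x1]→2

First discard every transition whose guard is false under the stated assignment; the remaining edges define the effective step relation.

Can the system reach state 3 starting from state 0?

Answer: REACHABLE

Analysis:
Guard filter leaves 12 enabled edge(s).
L0 = {0}
L1 = {1,3}  total {0,1,3}
R = {0,1,3}
Path to 3: a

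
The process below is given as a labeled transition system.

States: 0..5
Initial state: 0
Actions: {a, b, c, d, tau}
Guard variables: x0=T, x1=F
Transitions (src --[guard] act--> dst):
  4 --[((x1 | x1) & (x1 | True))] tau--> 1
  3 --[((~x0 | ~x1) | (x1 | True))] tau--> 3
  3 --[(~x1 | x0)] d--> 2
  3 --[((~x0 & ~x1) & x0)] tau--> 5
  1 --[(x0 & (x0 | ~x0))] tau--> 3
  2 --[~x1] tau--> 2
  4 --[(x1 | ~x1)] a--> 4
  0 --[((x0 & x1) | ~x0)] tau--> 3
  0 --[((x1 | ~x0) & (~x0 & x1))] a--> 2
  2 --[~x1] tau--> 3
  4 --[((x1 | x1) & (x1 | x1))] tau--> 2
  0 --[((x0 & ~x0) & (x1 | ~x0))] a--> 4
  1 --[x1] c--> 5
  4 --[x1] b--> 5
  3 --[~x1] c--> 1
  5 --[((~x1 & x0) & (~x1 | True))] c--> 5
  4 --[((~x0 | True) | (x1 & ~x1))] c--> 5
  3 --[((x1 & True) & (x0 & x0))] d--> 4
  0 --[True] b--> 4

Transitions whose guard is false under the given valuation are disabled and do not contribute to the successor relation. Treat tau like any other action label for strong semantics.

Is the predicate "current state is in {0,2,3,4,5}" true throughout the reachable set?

Answer: INVARIANT HOLDS

Trace:
Inv-set: {0,2,3,4,5}
R = {0,4,5}
  0: safe
  4: safe
  5: safe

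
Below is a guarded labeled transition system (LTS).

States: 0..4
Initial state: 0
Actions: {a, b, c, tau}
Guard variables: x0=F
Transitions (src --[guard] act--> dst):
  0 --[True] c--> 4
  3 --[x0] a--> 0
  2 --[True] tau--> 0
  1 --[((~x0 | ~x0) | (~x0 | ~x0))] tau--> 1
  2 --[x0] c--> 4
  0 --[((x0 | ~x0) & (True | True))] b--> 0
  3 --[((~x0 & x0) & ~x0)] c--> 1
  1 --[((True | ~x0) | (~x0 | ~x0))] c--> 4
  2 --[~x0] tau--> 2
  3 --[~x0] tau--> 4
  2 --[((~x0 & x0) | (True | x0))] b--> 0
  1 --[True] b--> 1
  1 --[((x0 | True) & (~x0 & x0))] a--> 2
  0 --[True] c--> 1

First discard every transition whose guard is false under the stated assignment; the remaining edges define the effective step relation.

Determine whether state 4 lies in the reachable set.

10 transition(s) survive guard evaluation.
depth 0: {0}
depth 1: {1,4}  now seen {0,1,4}
R = {0,1,4}
trace reaching 4: c

Answer: REACHABLE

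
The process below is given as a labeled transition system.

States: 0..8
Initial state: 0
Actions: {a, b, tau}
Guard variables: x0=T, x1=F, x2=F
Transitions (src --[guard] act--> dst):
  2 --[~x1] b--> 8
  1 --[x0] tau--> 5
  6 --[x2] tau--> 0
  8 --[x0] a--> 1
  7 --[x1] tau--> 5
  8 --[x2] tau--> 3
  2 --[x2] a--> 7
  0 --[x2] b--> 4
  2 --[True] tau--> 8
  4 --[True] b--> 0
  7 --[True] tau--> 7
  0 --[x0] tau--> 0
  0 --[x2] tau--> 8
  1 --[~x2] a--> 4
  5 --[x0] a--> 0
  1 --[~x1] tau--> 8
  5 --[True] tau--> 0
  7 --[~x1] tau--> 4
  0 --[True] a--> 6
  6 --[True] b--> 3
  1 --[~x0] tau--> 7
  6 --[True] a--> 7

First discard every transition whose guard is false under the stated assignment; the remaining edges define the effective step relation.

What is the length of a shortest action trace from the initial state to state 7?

BFS to 7:
  Layer 0: {0}
  Layer 1: {6}
  Layer 2: {3,7}
7 enters at depth 2; path a·a

Answer: 2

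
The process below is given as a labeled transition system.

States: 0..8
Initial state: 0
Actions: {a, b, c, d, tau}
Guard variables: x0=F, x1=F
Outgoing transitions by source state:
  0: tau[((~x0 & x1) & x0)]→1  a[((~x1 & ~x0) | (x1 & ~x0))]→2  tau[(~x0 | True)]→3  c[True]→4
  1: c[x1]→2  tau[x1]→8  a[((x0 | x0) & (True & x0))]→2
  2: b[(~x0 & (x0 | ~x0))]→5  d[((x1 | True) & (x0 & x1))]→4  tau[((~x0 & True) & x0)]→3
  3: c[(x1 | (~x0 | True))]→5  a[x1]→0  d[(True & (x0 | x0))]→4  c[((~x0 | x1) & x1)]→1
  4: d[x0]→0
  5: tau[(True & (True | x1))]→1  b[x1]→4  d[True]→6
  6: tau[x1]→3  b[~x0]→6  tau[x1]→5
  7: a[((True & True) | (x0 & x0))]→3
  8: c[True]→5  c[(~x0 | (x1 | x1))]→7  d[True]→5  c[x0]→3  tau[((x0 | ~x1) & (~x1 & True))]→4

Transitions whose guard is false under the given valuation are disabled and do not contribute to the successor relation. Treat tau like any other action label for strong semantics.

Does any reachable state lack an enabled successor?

Answer: DEADLOCK at state 1

Working:
R = {0,1,2,3,4,5,6}
  0: a→2  c→4  tau→3  [deg 3]
  1: ∅  [no exit]
  2: b→5  [deg 1]
  3: c→5  [deg 1]
  4: ∅  [no exit]
  5: d→6  tau→1  [deg 2]
  6: b→6  [deg 1]
trace reaching 1: a·b·tau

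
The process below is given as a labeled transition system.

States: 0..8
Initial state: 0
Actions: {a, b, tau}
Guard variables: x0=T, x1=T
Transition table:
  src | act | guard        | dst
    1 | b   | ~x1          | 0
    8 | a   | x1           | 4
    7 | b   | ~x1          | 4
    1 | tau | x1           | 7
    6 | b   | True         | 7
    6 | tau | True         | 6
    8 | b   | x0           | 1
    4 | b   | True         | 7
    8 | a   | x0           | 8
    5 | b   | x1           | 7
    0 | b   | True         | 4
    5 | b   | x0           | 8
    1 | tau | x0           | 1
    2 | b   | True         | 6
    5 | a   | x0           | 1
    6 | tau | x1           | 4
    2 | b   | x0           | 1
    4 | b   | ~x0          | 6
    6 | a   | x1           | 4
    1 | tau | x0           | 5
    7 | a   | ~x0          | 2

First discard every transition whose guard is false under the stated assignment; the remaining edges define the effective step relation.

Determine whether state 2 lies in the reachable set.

After dropping false guards: 17 live edges.
Layer 0: {0}
Layer 1: {4}  total {0,4}
Layer 2: {7}  total {0,4,7}
Reachable = {0,4,7}

Answer: UNREACHABLE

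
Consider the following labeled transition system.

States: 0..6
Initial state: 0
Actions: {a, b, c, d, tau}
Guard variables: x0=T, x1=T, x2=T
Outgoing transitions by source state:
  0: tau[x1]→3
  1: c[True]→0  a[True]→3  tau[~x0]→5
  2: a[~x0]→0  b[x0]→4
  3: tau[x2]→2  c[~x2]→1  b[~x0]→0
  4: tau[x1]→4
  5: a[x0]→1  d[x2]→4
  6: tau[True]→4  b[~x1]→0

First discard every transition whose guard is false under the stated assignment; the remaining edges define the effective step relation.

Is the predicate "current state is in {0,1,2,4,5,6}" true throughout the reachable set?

Safe = {0,1,2,4,5,6}
Reach set: {0,2,3,4}
  0: ok
  2: ok
  3: ✗ unsafe
  4: ok
counterexample path to 3: tau

Answer: INVARIANT VIOLATED at state 3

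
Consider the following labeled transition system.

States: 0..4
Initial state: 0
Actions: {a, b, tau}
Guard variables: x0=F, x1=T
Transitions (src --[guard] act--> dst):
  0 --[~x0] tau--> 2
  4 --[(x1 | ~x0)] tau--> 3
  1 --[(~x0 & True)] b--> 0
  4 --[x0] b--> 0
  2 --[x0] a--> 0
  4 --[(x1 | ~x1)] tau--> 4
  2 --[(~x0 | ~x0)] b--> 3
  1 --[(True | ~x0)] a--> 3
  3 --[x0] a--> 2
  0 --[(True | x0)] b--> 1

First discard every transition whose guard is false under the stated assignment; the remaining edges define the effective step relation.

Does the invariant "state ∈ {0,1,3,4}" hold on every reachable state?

Answer: INVARIANT VIOLATED at state 2

Working:
Safe = {0,1,3,4}
R = {0,1,2,3}
  0: safe
  1: safe
  2: VIOLATES
  3: safe
witness against invariant: tau → 2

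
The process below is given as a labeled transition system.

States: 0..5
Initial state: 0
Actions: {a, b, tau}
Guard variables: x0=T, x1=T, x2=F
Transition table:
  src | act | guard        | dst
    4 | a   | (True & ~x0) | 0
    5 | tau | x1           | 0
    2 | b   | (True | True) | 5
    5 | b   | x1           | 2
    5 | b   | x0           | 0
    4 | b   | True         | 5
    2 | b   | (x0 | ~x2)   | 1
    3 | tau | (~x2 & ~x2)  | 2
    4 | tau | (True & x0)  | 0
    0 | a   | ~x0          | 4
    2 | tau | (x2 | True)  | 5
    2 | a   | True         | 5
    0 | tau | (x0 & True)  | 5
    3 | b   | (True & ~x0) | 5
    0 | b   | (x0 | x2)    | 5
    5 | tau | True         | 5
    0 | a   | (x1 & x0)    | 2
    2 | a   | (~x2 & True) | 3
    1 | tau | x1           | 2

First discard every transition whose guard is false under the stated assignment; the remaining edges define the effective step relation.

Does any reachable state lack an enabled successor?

R = {0,1,2,3,5}
  0: a→2  b→5  tau→5  [3 out]
  1: tau→2  [1 out]
  2: a→3  a→5  b→1  b→5  tau→5  [5 out]
  3: tau→2  [1 out]
  5: b→0  b→2  tau→0  tau→5  [4 out]

Answer: DEADLOCK-FREE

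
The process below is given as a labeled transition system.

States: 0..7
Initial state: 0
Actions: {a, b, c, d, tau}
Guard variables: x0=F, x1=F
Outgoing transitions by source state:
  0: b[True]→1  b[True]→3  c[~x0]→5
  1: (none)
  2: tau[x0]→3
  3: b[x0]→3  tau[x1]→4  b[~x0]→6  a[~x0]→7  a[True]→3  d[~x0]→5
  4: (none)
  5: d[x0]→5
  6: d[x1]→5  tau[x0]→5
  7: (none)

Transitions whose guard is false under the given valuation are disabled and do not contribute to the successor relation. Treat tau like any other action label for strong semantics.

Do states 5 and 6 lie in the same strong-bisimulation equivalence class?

Answer: BISIMILAR

Analysis:
Compute ~ classes (split until stable):
  round 0: {{0,1,2,3,4,5,6,7}}
  round 1: {{0},{1,2,4,5,6,7},{3}}
stable after 2 split(s): 3 block(s)
[5]={1,2,4,5,6,7}  [6]={1,2,4,5,6,7}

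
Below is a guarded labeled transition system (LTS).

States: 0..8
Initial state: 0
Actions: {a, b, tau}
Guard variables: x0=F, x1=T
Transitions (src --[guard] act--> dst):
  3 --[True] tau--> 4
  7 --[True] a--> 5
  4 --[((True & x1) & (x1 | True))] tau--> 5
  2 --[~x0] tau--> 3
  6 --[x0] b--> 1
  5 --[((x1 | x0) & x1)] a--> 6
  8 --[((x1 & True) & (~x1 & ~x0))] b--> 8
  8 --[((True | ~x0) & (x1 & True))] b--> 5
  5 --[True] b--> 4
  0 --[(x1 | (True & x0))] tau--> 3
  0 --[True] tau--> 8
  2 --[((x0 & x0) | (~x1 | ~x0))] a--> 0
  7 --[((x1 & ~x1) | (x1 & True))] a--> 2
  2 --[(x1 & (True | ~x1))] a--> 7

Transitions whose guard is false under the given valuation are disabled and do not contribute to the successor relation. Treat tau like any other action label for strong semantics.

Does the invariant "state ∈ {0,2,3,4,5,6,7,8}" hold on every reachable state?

Inv-set: {0,2,3,4,5,6,7,8}
R = {0,3,4,5,6,8}
  0: ok
  3: ok
  4: ok
  5: ok
  6: ok
  8: ok

Answer: INVARIANT HOLDS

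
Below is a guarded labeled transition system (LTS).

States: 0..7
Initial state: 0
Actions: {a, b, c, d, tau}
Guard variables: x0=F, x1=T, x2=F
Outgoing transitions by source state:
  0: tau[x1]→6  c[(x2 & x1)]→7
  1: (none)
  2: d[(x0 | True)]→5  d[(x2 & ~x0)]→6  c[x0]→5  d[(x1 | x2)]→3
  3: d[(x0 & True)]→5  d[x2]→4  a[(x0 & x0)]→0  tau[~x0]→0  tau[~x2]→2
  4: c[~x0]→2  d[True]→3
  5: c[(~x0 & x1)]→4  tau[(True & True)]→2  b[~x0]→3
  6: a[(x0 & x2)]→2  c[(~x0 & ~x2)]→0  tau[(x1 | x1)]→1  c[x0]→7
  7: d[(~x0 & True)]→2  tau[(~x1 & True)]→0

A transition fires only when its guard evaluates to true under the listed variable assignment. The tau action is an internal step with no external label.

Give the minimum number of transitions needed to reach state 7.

BFS to 7:
  L0 = {0}
  L1 = {6}
  L2 = {1}
7 never appears.

Answer: UNREACHABLE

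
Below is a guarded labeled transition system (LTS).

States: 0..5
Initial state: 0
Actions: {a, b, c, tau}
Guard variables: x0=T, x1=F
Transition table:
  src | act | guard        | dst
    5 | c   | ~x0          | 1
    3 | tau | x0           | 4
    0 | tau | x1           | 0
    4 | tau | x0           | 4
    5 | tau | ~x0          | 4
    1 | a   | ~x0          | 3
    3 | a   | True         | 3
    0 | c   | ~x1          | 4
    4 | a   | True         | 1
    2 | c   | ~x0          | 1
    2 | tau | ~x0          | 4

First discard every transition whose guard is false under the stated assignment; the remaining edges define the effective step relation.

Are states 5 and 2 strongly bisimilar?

Answer: BISIMILAR

Analysis:
Refine partition for ~:
  P[0] = {{0,1,2,3,4,5}}
  P[1] = {{0},{1,2,5},{3,4}}
  P[2] = {{0},{1,2,5},{3},{4}}
stable after 3 split(s): 4 block(s)
class of 5: {1,2,5}; class of 2: {1,2,5}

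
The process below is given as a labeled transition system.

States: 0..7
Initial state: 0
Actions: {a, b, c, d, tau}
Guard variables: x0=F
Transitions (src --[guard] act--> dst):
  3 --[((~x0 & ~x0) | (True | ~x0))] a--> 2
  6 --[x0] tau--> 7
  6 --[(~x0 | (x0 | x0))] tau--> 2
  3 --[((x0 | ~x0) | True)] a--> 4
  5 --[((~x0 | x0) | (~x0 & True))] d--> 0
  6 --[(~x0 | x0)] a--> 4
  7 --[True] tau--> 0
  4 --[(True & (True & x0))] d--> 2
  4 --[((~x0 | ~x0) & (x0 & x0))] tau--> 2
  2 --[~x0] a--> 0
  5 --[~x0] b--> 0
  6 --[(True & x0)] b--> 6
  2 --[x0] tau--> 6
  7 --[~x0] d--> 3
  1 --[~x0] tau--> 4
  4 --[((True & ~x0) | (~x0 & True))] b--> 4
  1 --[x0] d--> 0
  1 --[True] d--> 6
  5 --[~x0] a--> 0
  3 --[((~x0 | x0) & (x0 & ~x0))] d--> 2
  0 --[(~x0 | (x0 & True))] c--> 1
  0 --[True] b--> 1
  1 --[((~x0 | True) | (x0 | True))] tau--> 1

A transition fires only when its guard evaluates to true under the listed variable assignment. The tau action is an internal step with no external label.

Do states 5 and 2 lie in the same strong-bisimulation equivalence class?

Answer: NOT BISIMILAR

Trace:
Bisimulation quotient by refinement:
  P[0] = {{0,1,2,3,4,5,6,7}}
  P[1] = {{0},{1,7},{2,3},{4},{5},{6}}
  P[2] = {{0},{1},{2},{3},{4},{5},{6},{7}}
Fixed point at round 3; 8 class(es).
[5]={5}  [2]={2}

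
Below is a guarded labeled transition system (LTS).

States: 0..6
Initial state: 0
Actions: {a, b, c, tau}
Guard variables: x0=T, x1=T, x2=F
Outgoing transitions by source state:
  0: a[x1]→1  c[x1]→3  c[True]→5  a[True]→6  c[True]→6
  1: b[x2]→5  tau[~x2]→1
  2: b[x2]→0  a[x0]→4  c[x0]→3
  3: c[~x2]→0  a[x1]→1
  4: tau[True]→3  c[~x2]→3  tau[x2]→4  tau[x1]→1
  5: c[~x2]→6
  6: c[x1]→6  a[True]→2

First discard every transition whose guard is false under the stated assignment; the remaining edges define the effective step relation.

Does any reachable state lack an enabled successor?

Answer: DEADLOCK-FREE

Trace:
Reachable = {0,1,2,3,4,5,6}
  0: a→1  a→6  c→3  c→5  c→6  [deg 5]
  1: tau→1  [deg 1]
  2: a→4  c→3  [deg 2]
  3: a→1  c→0  [deg 2]
  4: c→3  tau→1  tau→3  [deg 3]
  5: c→6  [deg 1]
  6: a→2  c→6  [deg 2]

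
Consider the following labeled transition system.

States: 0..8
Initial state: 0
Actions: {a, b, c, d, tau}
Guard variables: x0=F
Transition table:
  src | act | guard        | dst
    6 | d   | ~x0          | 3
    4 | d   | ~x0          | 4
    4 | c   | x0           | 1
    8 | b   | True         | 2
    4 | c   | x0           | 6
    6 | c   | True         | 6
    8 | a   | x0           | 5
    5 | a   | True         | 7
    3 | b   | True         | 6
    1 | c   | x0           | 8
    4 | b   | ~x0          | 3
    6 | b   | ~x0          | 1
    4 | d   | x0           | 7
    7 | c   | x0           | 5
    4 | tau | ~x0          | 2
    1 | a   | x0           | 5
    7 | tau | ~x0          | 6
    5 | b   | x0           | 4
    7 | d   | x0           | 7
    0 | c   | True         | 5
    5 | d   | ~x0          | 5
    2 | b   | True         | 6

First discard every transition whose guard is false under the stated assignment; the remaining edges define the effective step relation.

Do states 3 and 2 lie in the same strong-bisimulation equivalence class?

Refine partition for ~:
  π0 = {{0,1,2,3,4,5,6,7,8}}
  π1 = {{0},{1},{2,3,8},{4},{5},{6},{7}}
  π2 = {{0},{1},{2,3},{4},{5},{6},{7},{8}}
stable after 3 split(s): 8 block(s)
3∈{2,3}, 2∈{2,3}

Answer: BISIMILAR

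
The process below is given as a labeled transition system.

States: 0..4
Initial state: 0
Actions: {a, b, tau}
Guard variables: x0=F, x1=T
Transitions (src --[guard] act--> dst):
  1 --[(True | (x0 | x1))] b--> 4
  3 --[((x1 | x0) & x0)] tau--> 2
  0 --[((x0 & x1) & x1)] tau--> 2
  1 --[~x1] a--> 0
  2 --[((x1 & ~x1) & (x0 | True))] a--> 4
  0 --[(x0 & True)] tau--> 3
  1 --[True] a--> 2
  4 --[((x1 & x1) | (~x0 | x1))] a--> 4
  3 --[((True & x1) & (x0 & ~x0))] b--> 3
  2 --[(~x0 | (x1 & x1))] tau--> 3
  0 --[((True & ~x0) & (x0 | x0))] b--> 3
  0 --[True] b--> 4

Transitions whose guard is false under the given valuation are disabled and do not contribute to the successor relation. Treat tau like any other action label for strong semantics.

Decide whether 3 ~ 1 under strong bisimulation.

Refine partition for ~:
  P[0] = {{0,1,2,3,4}}
  P[1] = {{0},{1},{2},{3},{4}}
5 equivalence class(es) (converged in 2)
class of 3: {3}; class of 1: {1}

Answer: NOT BISIMILAR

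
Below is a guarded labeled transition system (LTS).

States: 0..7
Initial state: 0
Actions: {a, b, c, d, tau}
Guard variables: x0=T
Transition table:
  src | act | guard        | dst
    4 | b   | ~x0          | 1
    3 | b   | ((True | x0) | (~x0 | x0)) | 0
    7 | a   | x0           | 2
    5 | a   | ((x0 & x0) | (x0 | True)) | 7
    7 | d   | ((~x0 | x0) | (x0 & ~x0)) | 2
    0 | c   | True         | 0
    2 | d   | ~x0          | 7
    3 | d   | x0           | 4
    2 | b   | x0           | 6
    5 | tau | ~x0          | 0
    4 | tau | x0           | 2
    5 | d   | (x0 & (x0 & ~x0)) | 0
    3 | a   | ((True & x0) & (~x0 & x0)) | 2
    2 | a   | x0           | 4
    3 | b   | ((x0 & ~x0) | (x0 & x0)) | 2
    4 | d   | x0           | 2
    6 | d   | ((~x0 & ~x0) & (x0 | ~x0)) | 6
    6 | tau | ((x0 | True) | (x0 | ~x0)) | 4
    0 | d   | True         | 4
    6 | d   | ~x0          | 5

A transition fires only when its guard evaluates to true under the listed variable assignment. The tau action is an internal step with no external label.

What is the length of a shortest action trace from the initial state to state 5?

Breadth-first toward 5:
  L0 = {0}
  L1 = {4}
  L2 = {2}
  L3 = {6}
5 never appears.

Answer: UNREACHABLE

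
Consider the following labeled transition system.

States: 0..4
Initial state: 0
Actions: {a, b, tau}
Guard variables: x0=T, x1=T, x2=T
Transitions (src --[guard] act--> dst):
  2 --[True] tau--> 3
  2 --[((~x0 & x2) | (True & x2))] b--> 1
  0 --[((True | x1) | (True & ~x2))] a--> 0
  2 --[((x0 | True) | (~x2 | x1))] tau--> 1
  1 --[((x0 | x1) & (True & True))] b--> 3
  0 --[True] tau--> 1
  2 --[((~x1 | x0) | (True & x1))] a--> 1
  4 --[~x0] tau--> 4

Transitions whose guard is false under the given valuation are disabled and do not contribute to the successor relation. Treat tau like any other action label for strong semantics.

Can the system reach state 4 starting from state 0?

Answer: UNREACHABLE

Analysis:
7 transition(s) survive guard evaluation.
depth 0: {0}
depth 1: {1}  now seen {0,1}
depth 2: {3}  now seen {0,1,3}
Reachable = {0,1,3}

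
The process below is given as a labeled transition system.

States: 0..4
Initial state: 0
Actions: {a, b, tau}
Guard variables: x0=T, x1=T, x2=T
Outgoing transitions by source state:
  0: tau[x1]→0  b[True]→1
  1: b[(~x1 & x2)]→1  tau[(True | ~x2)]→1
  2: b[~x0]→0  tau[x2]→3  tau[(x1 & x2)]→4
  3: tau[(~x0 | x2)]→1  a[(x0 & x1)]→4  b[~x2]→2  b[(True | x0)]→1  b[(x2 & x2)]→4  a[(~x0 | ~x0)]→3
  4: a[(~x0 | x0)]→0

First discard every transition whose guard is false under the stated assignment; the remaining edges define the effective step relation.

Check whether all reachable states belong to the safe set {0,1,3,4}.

Inv-set: {0,1,3,4}
R = {0,1}
  0: ✓
  1: ✓

Answer: INVARIANT HOLDS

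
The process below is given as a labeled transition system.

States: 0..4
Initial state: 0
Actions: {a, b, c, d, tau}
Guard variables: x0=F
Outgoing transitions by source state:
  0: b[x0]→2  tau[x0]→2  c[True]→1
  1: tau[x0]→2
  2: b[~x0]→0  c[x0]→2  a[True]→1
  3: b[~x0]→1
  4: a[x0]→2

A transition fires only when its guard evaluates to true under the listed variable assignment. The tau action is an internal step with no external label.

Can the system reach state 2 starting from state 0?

After dropping false guards: 4 live edges.
Layer 0: {0}
Layer 1: {1}  now seen {0,1}
R = {0,1}

Answer: UNREACHABLE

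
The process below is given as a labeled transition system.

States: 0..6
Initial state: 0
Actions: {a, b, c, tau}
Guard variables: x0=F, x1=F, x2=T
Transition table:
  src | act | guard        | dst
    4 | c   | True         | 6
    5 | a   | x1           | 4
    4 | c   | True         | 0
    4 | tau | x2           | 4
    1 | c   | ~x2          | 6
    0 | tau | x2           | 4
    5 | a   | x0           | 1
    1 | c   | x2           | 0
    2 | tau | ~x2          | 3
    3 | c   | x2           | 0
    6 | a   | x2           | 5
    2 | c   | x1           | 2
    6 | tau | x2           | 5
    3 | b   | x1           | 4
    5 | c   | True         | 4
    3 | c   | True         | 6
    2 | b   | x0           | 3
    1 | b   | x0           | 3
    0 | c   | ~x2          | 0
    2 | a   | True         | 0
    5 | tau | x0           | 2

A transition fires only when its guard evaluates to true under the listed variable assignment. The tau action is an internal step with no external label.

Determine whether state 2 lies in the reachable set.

Answer: UNREACHABLE

Trace:
After dropping false guards: 11 live edges.
depth 0: {0}
depth 1: {4}  total {0,4}
depth 2: {6}  total {0,4,6}
depth 3: {5}  total {0,4,5,6}
Reach set: {0,4,5,6}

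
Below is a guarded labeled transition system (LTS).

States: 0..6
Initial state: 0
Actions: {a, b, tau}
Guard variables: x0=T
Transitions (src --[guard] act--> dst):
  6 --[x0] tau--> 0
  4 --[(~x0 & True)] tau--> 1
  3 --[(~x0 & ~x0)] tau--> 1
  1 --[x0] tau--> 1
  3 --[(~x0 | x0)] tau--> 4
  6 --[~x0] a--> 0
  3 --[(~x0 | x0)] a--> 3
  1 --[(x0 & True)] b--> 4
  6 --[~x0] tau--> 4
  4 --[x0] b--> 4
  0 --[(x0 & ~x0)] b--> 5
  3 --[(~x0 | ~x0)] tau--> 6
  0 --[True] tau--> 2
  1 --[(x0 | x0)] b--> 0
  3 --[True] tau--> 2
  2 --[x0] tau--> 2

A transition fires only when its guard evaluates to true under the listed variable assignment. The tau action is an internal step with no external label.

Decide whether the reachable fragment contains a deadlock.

Answer: DEADLOCK-FREE

Analysis:
Reachable = {0,2}
  0: tau→2  [1 out]
  2: tau→2  [1 out]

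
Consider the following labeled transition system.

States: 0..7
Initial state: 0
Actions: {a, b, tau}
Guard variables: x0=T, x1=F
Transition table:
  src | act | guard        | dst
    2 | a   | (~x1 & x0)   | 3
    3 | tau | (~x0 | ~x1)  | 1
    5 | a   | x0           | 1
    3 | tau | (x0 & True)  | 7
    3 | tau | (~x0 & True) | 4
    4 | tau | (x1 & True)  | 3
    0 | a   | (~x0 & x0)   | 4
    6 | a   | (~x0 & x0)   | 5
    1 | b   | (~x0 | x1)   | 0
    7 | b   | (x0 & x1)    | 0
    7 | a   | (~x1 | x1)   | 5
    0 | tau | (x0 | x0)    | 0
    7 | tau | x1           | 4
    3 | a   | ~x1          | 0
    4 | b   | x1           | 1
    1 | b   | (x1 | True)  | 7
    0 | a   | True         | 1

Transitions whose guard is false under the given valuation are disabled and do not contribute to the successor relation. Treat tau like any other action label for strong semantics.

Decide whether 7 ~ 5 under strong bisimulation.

Refine partition for ~:
  P[0] = {{0,1,2,3,4,5,6,7}}
  P[1] = {{0,3},{1},{2,5,7},{4,6}}
  P[2] = {{0},{1},{2},{3},{4,6},{5},{7}}
stable after 3 split(s): 7 block(s)
[7]={7}  [5]={5}

Answer: NOT BISIMILAR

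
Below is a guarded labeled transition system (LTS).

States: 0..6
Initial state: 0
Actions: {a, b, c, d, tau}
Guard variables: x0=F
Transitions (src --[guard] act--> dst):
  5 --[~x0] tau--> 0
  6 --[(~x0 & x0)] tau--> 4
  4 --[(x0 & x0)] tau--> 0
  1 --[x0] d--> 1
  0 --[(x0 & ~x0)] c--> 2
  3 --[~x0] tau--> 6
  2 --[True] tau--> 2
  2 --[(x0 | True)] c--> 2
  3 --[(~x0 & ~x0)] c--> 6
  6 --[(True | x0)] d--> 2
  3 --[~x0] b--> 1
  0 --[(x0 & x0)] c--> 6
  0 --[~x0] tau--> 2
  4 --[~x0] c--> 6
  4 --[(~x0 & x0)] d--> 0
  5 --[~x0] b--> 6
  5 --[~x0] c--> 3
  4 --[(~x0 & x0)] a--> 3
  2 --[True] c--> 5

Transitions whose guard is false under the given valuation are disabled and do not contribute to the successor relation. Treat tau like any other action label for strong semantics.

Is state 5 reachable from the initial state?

Guard filter leaves 12 enabled edge(s).
Layer 0: {0}
Layer 1: {2}  now seen {0,2}
Layer 2: {5}  now seen {0,2,5}
Layer 3: {3,6}  now seen {0,2,3,5,6}
Layer 4: {1}  now seen {0,1,2,3,5,6}
Reach set: {0,1,2,3,5,6}
Path to 5: tau·c

Answer: REACHABLE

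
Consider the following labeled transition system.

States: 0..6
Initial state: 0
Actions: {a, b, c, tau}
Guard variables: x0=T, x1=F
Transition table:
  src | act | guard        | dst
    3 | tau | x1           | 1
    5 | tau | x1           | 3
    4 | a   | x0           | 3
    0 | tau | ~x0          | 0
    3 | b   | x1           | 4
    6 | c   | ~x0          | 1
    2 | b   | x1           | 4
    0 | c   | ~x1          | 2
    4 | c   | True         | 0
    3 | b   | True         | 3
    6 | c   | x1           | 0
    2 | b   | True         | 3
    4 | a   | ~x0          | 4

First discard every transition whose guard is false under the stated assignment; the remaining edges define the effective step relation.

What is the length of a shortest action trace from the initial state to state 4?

Breadth-first toward 4:
  Layer 0: {0}
  Layer 1: {2}
  Layer 2: {3}
4 never appears.

Answer: UNREACHABLE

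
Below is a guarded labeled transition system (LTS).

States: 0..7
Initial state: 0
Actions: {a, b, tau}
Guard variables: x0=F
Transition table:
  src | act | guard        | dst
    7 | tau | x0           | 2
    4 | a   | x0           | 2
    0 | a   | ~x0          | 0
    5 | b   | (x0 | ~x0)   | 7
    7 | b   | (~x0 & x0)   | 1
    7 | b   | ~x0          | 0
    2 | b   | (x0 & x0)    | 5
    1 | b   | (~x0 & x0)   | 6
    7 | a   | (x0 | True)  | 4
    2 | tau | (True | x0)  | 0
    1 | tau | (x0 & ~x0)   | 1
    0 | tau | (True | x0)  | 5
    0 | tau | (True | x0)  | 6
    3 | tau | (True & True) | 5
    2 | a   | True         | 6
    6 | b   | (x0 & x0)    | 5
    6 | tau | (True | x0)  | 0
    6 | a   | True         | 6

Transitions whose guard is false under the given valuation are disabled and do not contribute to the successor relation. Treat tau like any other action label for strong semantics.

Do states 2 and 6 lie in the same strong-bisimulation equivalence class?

Bisimulation quotient by refinement:
  π0 = {{0,1,2,3,4,5,6,7}}
  π1 = {{0,2,6},{1,4},{3},{5},{7}}
  π2 = {{0},{1,4},{2,6},{3},{5},{7}}
6 equivalence class(es) (converged in 3)
class of 2: {2,6}; class of 6: {2,6}

Answer: BISIMILAR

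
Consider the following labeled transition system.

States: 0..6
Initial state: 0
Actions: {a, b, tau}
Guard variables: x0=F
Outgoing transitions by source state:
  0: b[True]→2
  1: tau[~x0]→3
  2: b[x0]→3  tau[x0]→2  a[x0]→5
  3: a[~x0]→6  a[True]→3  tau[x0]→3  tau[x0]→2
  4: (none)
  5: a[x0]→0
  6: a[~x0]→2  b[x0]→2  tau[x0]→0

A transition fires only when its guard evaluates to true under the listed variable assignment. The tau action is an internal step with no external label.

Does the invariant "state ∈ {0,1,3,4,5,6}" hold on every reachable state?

Answer: INVARIANT VIOLATED at state 2

Trace:
Safe = {0,1,3,4,5,6}
R = {0,2}
  0: ✓
  2: outside
witness against invariant: b → 2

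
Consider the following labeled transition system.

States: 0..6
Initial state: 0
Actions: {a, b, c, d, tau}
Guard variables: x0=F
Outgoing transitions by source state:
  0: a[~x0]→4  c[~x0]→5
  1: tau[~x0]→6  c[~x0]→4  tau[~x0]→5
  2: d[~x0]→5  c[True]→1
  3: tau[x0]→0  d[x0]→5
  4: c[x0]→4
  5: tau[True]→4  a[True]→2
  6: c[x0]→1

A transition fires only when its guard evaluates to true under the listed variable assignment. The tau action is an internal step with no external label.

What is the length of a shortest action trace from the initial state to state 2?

Answer: 2

Trace:
Breadth-first toward 2:
  Layer 0: {0}
  Layer 1: {4,5}
  Layer 2: {2}
depth(2)=2, e.g. c·a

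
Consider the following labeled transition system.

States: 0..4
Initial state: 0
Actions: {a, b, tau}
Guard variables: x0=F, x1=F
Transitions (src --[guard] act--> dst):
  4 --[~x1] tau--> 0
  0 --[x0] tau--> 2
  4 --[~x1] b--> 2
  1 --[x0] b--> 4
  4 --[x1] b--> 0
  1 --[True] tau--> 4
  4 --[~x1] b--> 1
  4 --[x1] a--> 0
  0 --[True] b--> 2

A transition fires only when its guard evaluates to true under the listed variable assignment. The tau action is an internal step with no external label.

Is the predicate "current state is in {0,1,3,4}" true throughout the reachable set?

Answer: INVARIANT VIOLATED at state 2

Trace:
Inv-set: {0,1,3,4}
Reachable = {0,2}
  0: ✓
  2: VIOLATES
reach 2 via b — violates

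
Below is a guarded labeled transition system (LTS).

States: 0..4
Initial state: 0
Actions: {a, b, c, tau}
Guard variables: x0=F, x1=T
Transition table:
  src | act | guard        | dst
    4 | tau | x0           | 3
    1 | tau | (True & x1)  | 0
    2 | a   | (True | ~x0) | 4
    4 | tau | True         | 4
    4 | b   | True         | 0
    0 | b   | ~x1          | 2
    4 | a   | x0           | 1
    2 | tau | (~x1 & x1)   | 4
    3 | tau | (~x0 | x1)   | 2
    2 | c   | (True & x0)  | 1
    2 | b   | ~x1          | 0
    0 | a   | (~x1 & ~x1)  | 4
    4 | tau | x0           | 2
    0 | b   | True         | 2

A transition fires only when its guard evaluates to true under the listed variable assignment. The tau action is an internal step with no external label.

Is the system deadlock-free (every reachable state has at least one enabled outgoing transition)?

Answer: DEADLOCK-FREE

Working:
Reach set: {0,2,4}
  0: b→2  [deg 1]
  2: a→4  [deg 1]
  4: b→0  tau→4  [deg 2]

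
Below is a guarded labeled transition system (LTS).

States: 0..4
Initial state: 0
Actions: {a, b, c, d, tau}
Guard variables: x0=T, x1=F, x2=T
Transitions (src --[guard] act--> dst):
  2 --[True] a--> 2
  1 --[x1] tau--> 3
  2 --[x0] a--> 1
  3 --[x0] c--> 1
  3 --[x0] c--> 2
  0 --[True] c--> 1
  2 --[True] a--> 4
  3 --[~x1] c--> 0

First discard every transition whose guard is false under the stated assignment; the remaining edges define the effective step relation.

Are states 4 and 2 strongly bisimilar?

Answer: NOT BISIMILAR

Trace:
Refine partition for ~:
  π0 = {{0,1,2,3,4}}
  π1 = {{0,3},{1,4},{2}}
  π2 = {{0},{1,4},{2},{3}}
4 equivalence class(es) (converged in 3)
4∈{1,4}, 2∈{2}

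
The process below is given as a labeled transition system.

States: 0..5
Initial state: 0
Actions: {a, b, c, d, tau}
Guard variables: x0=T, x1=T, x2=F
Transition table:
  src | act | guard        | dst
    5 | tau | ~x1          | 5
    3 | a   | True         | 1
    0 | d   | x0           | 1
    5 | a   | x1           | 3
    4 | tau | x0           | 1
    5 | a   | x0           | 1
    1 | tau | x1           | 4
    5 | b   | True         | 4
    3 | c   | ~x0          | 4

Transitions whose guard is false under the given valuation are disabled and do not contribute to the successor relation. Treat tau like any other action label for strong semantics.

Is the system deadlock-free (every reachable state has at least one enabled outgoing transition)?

Answer: DEADLOCK-FREE

Analysis:
Reachable = {0,1,4}
  0: d→1  [1 exit(s)]
  1: tau→4  [1 exit(s)]
  4: tau→1  [1 exit(s)]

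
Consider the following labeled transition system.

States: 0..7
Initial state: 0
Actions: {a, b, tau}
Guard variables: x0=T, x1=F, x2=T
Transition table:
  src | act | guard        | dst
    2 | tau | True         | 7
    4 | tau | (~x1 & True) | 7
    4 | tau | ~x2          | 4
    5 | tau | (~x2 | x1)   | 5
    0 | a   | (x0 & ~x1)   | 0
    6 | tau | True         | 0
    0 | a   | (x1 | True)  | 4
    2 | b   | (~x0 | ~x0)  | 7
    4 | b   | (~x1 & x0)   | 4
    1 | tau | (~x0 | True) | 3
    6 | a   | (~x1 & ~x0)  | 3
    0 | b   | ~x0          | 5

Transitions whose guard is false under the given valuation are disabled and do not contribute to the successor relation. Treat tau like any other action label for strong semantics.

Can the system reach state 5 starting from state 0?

Answer: UNREACHABLE

Analysis:
Guard filter leaves 7 enabled edge(s).
L0 = {0}
L1 = {4}  now seen {0,4}
L2 = {7}  now seen {0,4,7}
R = {0,4,7}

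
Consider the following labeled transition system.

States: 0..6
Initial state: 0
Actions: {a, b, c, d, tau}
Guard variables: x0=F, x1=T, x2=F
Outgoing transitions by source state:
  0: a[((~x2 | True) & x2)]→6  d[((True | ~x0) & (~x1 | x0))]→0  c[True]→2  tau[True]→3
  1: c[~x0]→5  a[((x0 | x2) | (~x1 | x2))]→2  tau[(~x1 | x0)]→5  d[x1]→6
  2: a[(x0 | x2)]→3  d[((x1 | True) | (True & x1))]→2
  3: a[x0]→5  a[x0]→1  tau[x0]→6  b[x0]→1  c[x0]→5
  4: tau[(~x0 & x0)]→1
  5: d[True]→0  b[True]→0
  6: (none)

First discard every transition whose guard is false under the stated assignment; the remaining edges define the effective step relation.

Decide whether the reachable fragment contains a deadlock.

Reach set: {0,2,3}
  0: c→2  tau→3  [2 exit(s)]
  2: d→2  [1 exit(s)]
  3: ∅  [no exit]
witness 3: tau

Answer: DEADLOCK at state 3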